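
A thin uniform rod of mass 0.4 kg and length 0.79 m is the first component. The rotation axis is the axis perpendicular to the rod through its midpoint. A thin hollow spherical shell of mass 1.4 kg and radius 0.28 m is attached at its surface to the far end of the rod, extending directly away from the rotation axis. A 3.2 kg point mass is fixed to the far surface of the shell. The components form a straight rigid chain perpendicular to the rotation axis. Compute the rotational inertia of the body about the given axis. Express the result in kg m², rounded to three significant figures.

Thin rod: I_cm = (1/12)ML² = (1/12)(0.4)(0.79)² = 0.020803 kg m²; axis through the centre, so I = 0.020803 kg m².
Spherical shell: I_cm = (2/3)MR² = (2/3)(1.4)(0.28)² = 0.073173 kg m²; centre at d = 0.395 + 0.28 = 0.675 m, so the parallel axis theorem gives I = 0.073173 + (1.4)(0.675)² = 0.71105 kg m².
Point mass: I_cm = 0; centre at d = 0.395 + 0.28 + 0.28 = 0.955 m, so the parallel axis theorem gives I = 0 + (3.2)(0.955)² = 2.9185 kg m².
Total I = 0.020803 + 0.71105 + 2.9185 = 3.6503 kg m².

3.65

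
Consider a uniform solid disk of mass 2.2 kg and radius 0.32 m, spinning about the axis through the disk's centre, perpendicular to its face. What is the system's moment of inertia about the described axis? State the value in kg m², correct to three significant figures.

I_cm = (1/2)MR² = (1/2)(2.2)(0.32)² = 0.11264 kg m²; axis through the centre, so I = 0.11264 kg m².

0.113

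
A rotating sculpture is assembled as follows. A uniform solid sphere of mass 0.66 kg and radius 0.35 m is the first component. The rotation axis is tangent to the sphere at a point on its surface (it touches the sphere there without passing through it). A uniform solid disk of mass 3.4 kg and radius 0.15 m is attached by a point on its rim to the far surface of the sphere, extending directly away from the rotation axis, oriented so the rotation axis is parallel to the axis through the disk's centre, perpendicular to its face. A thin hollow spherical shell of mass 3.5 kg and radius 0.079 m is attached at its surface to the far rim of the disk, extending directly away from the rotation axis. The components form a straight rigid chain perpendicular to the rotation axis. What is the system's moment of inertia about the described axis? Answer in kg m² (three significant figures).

6.70

Solid sphere: I_cm = (2/5)MR² = (2/5)(0.66)(0.35)² = 0.03234 kg m²; centre at d = 0.35 m, so I = I_cm + Md² gives I = 0.03234 + (0.66)(0.35)² = 0.11319 kg m².
Solid disk: I_cm = (1/2)MR² = (1/2)(3.4)(0.15)² = 0.03825 kg m²; centre at d = 0.35 + 0.35 + 0.15 = 0.85 m, so I = I_cm + Md² gives I = 0.03825 + (3.4)(0.85)² = 2.4947 kg m².
Spherical shell: I_cm = (2/3)MR² = (2/3)(3.5)(0.079)² = 0.014562 kg m²; centre at d = 0.35 + 0.35 + 0.15 + 0.15 + 0.079 = 1.079 m, so I = I_cm + Md² gives I = 0.014562 + (3.5)(1.079)² = 4.0894 kg m².
Total I = 0.11319 + 2.4947 + 4.0894 = 6.6973 kg m².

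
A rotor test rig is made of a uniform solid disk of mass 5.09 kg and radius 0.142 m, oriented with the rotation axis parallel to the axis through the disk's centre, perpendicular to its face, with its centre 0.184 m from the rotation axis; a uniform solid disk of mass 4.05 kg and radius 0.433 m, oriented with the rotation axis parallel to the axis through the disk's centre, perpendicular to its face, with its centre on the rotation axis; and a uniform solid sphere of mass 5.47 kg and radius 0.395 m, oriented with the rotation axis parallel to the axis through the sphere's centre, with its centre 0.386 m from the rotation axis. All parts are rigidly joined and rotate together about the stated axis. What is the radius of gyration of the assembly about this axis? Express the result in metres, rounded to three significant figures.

Solid disk: I_cm = (1/2)MR² = (1/2)(5.09)(0.142)² = 0.051317 kg m^2; centre at d = 0.184 m, so I = I_cm + Md² gives I = 0.051317 + (5.09)(0.184)² = 0.22364 kg m^2.
Solid disk: I_cm = (1/2)MR² = (1/2)(4.05)(0.433)² = 0.37967 kg m^2; axis through the centre, so I = 0.37967 kg m^2.
Solid sphere: I_cm = (2/5)MR² = (2/5)(5.47)(0.395)² = 0.34138 kg m^2; centre at d = 0.386 m, so I = I_cm + Md² gives I = 0.34138 + (5.47)(0.386)² = 1.1564 kg m^2.
Total I = 1.7597 kg m^2; total mass M = 14.61 kg.
k = √(I/M) = √(1.7597/14.61) = 0.34705 m.

0.347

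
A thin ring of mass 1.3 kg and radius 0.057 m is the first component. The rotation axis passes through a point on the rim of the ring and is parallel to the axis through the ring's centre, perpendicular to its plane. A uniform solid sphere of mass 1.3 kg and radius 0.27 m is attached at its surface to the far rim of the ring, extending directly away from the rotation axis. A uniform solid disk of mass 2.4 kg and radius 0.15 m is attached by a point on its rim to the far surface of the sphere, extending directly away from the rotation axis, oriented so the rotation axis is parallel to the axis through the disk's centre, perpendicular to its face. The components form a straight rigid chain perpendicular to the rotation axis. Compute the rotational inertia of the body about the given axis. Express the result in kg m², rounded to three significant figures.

1.82

Thin ring: I_cm = MR² = (1.3)(0.057)² = 0.0042237 kg m²; centre at d = 0.057 m, so the parallel axis theorem gives I = 0.0042237 + (1.3)(0.057)² = 0.0084474 kg m².
Solid sphere: I_cm = (2/5)MR² = (2/5)(1.3)(0.27)² = 0.037908 kg m²; centre at d = 0.057 + 0.057 + 0.27 = 0.384 m, so the parallel axis theorem gives I = 0.037908 + (1.3)(0.384)² = 0.2296 kg m².
Solid disk: I_cm = (1/2)MR² = (1/2)(2.4)(0.15)² = 0.027 kg m²; centre at d = 0.057 + 0.057 + 0.27 + 0.27 + 0.15 = 0.804 m, so the parallel axis theorem gives I = 0.027 + (2.4)(0.804)² = 1.5784 kg m².
Total I = 0.0084474 + 0.2296 + 1.5784 = 1.8164 kg m².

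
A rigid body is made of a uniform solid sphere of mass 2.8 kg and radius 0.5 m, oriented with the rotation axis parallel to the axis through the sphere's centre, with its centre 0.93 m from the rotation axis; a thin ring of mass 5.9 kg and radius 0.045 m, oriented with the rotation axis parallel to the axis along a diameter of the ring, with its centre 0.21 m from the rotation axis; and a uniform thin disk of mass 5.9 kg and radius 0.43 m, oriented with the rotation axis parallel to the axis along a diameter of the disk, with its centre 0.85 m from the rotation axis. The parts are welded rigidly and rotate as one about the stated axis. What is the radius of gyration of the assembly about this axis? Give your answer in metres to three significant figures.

0.717

Solid sphere: I_cm = (2/5)MR² = (2/5)(2.8)(0.5)² = 0.28 kg m²; centre at d = 0.93 m, so I = I_cm + Md² gives I = 0.28 + (2.8)(0.93)² = 2.7017 kg m².
Thin ring: I_cm = (1/2)MR² = (1/2)(5.9)(0.045)² = 0.0059737 kg m²; centre at d = 0.21 m, so I = I_cm + Md² gives I = 0.0059737 + (5.9)(0.21)² = 0.26616 kg m².
Thin disk: I_cm = (1/4)MR² = (1/4)(5.9)(0.43)² = 0.27273 kg m²; centre at d = 0.85 m, so I = I_cm + Md² gives I = 0.27273 + (5.9)(0.85)² = 4.5355 kg m².
Total I = 7.5034 kg m²; total mass M = 14.6 kg.
k = √(I/M) = √(7.5034/14.6) = 0.71689 m.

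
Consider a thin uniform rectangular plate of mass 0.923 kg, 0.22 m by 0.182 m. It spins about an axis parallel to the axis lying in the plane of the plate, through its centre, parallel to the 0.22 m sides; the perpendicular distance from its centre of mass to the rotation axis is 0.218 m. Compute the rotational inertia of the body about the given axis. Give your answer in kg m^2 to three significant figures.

I_cm = (1/12)Mb² = (1/12)(0.923)(0.182)² = 0.0025478 kg m^2; centre at d = 0.218 m, so I = I_cm + Md² gives I = 0.0025478 + (0.923)(0.218)² = 0.046412 kg m^2.

0.0464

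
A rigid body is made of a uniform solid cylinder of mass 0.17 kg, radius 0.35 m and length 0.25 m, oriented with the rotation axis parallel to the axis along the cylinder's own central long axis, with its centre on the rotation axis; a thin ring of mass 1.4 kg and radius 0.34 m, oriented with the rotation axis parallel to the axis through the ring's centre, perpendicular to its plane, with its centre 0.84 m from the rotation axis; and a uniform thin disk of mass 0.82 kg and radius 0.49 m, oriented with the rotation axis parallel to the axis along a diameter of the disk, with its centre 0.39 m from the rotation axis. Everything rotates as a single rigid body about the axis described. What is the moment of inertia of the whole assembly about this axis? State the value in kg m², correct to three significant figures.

Solid cylinder: I_cm = (1/2)MR² = (1/2)(0.17)(0.35)² = 0.010412 kg m²; axis through the centre, so I = 0.010412 kg m².
Thin ring: I_cm = MR² = (1.4)(0.34)² = 0.16184 kg m²; centre at d = 0.84 m, so the parallel axis theorem gives I = 0.16184 + (1.4)(0.84)² = 1.1497 kg m².
Thin disk: I_cm = (1/4)MR² = (1/4)(0.82)(0.49)² = 0.04922 kg m²; centre at d = 0.39 m, so the parallel axis theorem gives I = 0.04922 + (0.82)(0.39)² = 0.17394 kg m².
Total I = 0.010412 + 1.1497 + 0.17394 = 1.334 kg m².

1.33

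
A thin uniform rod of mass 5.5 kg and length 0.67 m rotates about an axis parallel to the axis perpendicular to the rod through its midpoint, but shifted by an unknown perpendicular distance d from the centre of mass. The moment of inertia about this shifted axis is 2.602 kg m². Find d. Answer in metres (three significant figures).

About the centre-of-mass axis, I_cm = (1/12)ML² = (1/12)(5.5)(0.67)² = 0.20575 kg m².
Parallel axis theorem: I = I_cm + Md², so Md² = 2.602 − 0.20575 = 2.3963 kg m².
d = √(2.3963 / 5.5) = 0.66006 m.

0.660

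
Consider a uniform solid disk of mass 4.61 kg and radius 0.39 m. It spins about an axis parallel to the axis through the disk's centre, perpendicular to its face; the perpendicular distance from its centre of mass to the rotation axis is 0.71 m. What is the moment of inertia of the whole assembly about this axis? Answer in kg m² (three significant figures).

I_cm = (1/2)MR² = (1/2)(4.61)(0.39)² = 0.35059 kg m²; centre at d = 0.71 m, so the parallel axis theorem gives I = 0.35059 + (4.61)(0.71)² = 2.6745 kg m².

2.67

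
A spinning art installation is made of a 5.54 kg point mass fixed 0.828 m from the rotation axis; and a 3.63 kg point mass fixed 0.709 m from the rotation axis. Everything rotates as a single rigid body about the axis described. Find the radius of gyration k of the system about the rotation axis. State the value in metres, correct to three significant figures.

0.783

Point mass: I_cm = 0; centre at d = 0.828 m, so I = I_cm + Md² gives I = 0 + (5.54)(0.828)² = 3.7981 kg m².
Point mass: I_cm = 0; centre at d = 0.709 m, so I = I_cm + Md² gives I = 0 + (3.63)(0.709)² = 1.8247 kg m².
Total I = 5.6229 kg m²; total mass M = 9.17 kg.
k = √(I/M) = √(5.6229/9.17) = 0.78306 m.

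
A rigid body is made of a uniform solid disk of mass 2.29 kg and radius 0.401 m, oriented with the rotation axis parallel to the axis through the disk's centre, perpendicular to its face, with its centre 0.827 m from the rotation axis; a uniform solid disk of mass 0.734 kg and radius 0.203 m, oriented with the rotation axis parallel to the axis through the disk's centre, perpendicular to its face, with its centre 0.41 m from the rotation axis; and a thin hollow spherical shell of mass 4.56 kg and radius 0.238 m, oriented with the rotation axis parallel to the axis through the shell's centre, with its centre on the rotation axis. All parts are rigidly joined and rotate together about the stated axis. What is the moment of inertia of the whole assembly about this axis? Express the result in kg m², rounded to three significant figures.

2.06

Solid disk: I_cm = (1/2)MR² = (1/2)(2.29)(0.401)² = 0.18412 kg m²; centre at d = 0.827 m, so I = I_cm + Md² gives I = 0.18412 + (2.29)(0.827)² = 1.7503 kg m².
Solid disk: I_cm = (1/2)MR² = (1/2)(0.734)(0.203)² = 0.015124 kg m²; centre at d = 0.41 m, so I = I_cm + Md² gives I = 0.015124 + (0.734)(0.41)² = 0.13851 kg m².
Spherical shell: I_cm = (2/3)MR² = (2/3)(4.56)(0.238)² = 0.1722 kg m²; axis through the centre, so I = 0.1722 kg m².
Total I = 1.7503 + 0.13851 + 0.1722 = 2.061 kg m².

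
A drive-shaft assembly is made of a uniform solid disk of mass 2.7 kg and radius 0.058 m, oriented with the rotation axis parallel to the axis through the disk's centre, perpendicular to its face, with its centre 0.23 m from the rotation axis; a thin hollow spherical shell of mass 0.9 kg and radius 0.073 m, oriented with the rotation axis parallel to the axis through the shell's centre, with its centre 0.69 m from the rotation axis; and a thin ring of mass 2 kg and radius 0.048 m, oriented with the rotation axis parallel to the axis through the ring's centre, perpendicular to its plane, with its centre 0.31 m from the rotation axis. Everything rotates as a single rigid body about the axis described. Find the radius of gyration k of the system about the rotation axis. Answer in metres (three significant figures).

Solid disk: I_cm = (1/2)MR² = (1/2)(2.7)(0.058)² = 0.0045414 kg·m²; centre at d = 0.23 m, so I = I_cm + Md² gives I = 0.0045414 + (2.7)(0.23)² = 0.14737 kg·m².
Spherical shell: I_cm = (2/3)MR² = (2/3)(0.9)(0.073)² = 0.0031974 kg·m²; centre at d = 0.69 m, so I = I_cm + Md² gives I = 0.0031974 + (0.9)(0.69)² = 0.43169 kg·m².
Thin ring: I_cm = MR² = (2)(0.048)² = 0.004608 kg·m²; centre at d = 0.31 m, so I = I_cm + Md² gives I = 0.004608 + (2)(0.31)² = 0.19681 kg·m².
Total I = 0.77587 kg·m²; total mass M = 5.6 kg.
k = √(I/M) = √(0.77587/5.6) = 0.37222 m.

0.372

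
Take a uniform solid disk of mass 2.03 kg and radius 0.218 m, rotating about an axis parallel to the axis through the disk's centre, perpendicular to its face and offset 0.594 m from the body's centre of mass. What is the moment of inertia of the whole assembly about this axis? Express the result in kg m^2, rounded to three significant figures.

0.764

I_cm = (1/2)MR² = (1/2)(2.03)(0.218)² = 0.048237 kg m^2; centre at d = 0.594 m, so I = I_cm + Md² gives I = 0.048237 + (2.03)(0.594)² = 0.76449 kg m^2.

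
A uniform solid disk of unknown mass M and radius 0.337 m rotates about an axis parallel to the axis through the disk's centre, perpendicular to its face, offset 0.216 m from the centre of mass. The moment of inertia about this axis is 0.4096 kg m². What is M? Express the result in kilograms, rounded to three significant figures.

I = I_cm + Md² = (1/2)MR² + Md² = M·[0.5·(0.337)² + (0.216)²] = M·0.10344.
So M = 0.4096 / 0.10344 = 3.9598 kg.

3.96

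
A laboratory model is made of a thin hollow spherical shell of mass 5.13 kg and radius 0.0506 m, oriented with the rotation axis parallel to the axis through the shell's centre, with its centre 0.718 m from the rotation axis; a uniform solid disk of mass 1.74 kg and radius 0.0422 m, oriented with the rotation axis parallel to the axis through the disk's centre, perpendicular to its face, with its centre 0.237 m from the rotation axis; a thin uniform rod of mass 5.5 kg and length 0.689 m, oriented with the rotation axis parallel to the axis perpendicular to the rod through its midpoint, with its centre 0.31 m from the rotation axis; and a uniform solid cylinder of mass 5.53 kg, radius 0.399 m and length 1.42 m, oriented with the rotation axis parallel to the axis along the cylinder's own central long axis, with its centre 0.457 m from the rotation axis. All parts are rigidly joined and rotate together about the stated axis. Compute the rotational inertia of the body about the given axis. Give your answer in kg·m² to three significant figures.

Spherical shell: I_cm = (2/3)MR² = (2/3)(5.13)(0.0506)² = 0.0087564 kg·m²; centre at d = 0.718 m, so the parallel axis theorem gives I = 0.0087564 + (5.13)(0.718)² = 2.6534 kg·m².
Solid disk: I_cm = (1/2)MR² = (1/2)(1.74)(0.0422)² = 0.0015493 kg·m²; centre at d = 0.237 m, so the parallel axis theorem gives I = 0.0015493 + (1.74)(0.237)² = 0.099283 kg·m².
Thin rod: I_cm = (1/12)ML² = (1/12)(5.5)(0.689)² = 0.21758 kg·m²; centre at d = 0.31 m, so the parallel axis theorem gives I = 0.21758 + (5.5)(0.31)² = 0.74613 kg·m².
Solid cylinder: I_cm = (1/2)MR² = (1/2)(5.53)(0.399)² = 0.44019 kg·m²; centre at d = 0.457 m, so the parallel axis theorem gives I = 0.44019 + (5.53)(0.457)² = 1.5951 kg·m².
Total I = 2.6534 + 0.099283 + 0.74613 + 1.5951 = 5.0939 kg·m².

5.09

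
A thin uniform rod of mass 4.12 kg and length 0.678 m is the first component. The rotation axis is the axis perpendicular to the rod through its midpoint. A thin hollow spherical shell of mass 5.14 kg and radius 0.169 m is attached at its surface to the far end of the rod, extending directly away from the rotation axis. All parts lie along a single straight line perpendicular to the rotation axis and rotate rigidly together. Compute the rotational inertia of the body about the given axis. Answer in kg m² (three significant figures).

Thin rod: I_cm = (1/12)ML² = (1/12)(4.12)(0.678)² = 0.15782 kg m²; axis through the centre, so I = 0.15782 kg m².
Spherical shell: I_cm = (2/3)MR² = (2/3)(5.14)(0.169)² = 0.097869 kg m²; centre at d = 0.339 + 0.169 = 0.508 m, so I = I_cm + Md² gives I = 0.097869 + (5.14)(0.508)² = 1.4243 kg m².
Total I = 0.15782 + 1.4243 = 1.5821 kg m².

1.58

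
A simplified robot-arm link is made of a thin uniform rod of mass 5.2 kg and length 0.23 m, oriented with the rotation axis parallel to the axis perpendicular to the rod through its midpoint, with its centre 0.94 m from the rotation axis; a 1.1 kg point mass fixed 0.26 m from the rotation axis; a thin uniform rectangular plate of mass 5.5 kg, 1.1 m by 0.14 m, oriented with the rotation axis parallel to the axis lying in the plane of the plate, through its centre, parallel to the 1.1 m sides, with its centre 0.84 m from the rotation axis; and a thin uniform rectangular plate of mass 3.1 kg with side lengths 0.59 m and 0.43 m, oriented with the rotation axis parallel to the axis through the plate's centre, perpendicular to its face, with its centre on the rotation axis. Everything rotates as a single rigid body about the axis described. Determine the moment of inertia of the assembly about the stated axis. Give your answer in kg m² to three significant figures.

Thin rod: I_cm = (1/12)ML² = (1/12)(5.2)(0.23)² = 0.022923 kg m²; centre at d = 0.94 m, so the parallel axis theorem gives I = 0.022923 + (5.2)(0.94)² = 4.6176 kg m².
Point mass: I_cm = 0; centre at d = 0.26 m, so the parallel axis theorem gives I = 0 + (1.1)(0.26)² = 0.07436 kg m².
Rectangular plate: I_cm = (1/12)Mb² = (1/12)(5.5)(0.14)² = 0.0089833 kg m²; centre at d = 0.84 m, so the parallel axis theorem gives I = 0.0089833 + (5.5)(0.84)² = 3.8898 kg m².
Rectangular plate: I_cm = (1/12)M(a²+b²) = (1/12)(3.1)[(0.59)² + (0.43)²] = 0.13769 kg m²; axis through the centre, so I = 0.13769 kg m².
Total I = 4.6176 + 0.07436 + 3.8898 + 0.13769 = 8.7195 kg m².

8.72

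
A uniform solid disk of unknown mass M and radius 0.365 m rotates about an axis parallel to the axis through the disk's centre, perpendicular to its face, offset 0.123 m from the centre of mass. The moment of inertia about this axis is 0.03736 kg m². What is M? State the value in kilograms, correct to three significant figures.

0.457

I = I_cm + Md² = (1/2)MR² + Md² = M·[0.5·(0.365)² + (0.123)²] = M·0.081741.
So M = 0.03736 / 0.081741 = 0.45705 kg.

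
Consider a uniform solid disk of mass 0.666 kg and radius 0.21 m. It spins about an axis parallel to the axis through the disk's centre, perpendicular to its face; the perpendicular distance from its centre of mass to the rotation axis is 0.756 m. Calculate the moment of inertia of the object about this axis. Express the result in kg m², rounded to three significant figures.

0.395

I_cm = (1/2)MR² = (1/2)(0.666)(0.21)² = 0.014685 kg m²; centre at d = 0.756 m, so I = I_cm + Md² gives I = 0.014685 + (0.666)(0.756)² = 0.39533 kg m².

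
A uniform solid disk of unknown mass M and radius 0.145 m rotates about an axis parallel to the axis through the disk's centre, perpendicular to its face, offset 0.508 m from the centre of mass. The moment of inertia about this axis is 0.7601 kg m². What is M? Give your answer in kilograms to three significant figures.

2.83

I = I_cm + Md² = (1/2)MR² + Md² = M·[0.5·(0.145)² + (0.508)²] = M·0.26858.
So M = 0.7601 / 0.26858 = 2.8301 kg.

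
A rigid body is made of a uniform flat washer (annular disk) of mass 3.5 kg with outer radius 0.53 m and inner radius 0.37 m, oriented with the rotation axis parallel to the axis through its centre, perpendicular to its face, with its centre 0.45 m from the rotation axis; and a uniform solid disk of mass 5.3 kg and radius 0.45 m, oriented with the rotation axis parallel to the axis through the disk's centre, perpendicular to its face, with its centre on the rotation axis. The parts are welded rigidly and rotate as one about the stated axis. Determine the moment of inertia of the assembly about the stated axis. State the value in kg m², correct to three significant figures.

1.98

Annular disk: I_cm = (1/2)M(R²+r²) = (1/2)(3.5)[(0.53)² + (0.37)²] = 0.73115 kg m²; centre at d = 0.45 m, so I = I_cm + Md² gives I = 0.73115 + (3.5)(0.45)² = 1.4399 kg m².
Solid disk: I_cm = (1/2)MR² = (1/2)(5.3)(0.45)² = 0.53663 kg m²; axis through the centre, so I = 0.53663 kg m².
Total I = 1.4399 + 0.53663 = 1.9765 kg m².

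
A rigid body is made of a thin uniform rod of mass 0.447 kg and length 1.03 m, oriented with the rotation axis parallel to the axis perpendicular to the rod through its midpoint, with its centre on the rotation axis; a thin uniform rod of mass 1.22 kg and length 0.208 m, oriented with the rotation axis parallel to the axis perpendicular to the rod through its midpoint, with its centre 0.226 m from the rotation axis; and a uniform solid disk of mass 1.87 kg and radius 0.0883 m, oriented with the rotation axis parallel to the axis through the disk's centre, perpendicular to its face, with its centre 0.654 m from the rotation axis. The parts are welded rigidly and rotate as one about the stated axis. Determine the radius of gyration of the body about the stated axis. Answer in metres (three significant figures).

Thin rod: I_cm = (1/12)ML² = (1/12)(0.447)(1.03)² = 0.039519 kg m^2; axis through the centre, so I = 0.039519 kg m^2.
Thin rod: I_cm = (1/12)ML² = (1/12)(1.22)(0.208)² = 0.0043985 kg m^2; centre at d = 0.226 m, so the parallel axis theorem gives I = 0.0043985 + (1.22)(0.226)² = 0.066711 kg m^2.
Solid disk: I_cm = (1/2)MR² = (1/2)(1.87)(0.0883)² = 0.0072901 kg m^2; centre at d = 0.654 m, so the parallel axis theorem gives I = 0.0072901 + (1.87)(0.654)² = 0.80712 kg m^2.
Total I = 0.91335 kg m^2; total mass M = 3.537 kg.
k = √(I/M) = √(0.91335/3.537) = 0.50816 m.

0.508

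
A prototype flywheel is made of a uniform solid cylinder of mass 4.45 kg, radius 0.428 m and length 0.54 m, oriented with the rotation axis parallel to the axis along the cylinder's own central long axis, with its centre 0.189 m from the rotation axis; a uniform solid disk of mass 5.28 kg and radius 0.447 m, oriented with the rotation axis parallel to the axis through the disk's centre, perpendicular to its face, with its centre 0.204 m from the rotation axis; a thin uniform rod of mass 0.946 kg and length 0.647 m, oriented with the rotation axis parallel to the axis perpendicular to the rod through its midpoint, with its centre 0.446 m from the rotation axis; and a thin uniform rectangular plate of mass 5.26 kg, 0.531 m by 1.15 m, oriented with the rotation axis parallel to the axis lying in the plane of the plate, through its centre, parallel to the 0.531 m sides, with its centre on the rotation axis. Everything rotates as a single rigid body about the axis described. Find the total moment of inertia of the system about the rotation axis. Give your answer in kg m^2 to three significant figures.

2.11

Solid cylinder: I_cm = (1/2)MR² = (1/2)(4.45)(0.428)² = 0.40758 kg m^2; centre at d = 0.189 m, so the parallel axis theorem gives I = 0.40758 + (4.45)(0.189)² = 0.56654 kg m^2.
Solid disk: I_cm = (1/2)MR² = (1/2)(5.28)(0.447)² = 0.5275 kg m^2; centre at d = 0.204 m, so the parallel axis theorem gives I = 0.5275 + (5.28)(0.204)² = 0.74723 kg m^2.
Thin rod: I_cm = (1/12)ML² = (1/12)(0.946)(0.647)² = 0.033 kg m^2; centre at d = 0.446 m, so the parallel axis theorem gives I = 0.033 + (0.946)(0.446)² = 0.22117 kg m^2.
Rectangular plate: I_cm = (1/12)Mb² = (1/12)(5.26)(1.15)² = 0.5797 kg m^2; axis through the centre, so I = 0.5797 kg m^2.
Total I = 0.56654 + 0.74723 + 0.22117 + 0.5797 = 2.1146 kg m^2.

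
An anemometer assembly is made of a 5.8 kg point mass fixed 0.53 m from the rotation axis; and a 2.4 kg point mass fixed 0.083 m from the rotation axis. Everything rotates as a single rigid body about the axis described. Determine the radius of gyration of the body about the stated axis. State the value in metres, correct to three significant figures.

0.448

Point mass: I_cm = 0; centre at d = 0.53 m, so I = I_cm + Md² gives I = 0 + (5.8)(0.53)² = 1.6292 kg m².
Point mass: I_cm = 0; centre at d = 0.083 m, so I = I_cm + Md² gives I = 0 + (2.4)(0.083)² = 0.016534 kg m².
Total I = 1.6458 kg m²; total mass M = 8.2 kg.
k = √(I/M) = √(1.6458/8.2) = 0.448 m.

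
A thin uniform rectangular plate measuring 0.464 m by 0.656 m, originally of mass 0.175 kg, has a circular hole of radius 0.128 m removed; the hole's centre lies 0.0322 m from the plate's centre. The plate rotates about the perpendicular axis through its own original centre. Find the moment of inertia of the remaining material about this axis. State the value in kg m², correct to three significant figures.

Unpierced body about its centre: I₀ = (1/12)M(a²+b²) = (1/12)(0.175)[(0.464)² + (0.656)²] = 0.0094155 kg m².
The removed disk has mass m = M·πr²/(ab) = (0.175)·π(0.128)²/(0.464·0.656) = 0.029593 kg (same uniform areal density).
Its moment of inertia about the rotation axis (parallel-axis theorem): I_hole = (1/2)mr² + md² = (1/2)(0.029593)(0.128)² + (0.029593)(0.0322)² = 0.00027311 kg m².
Treating the hole as negative mass, I = I₀ − I_hole = 0.0094155 − 0.00027311 = 0.0091424 kg m².

0.00914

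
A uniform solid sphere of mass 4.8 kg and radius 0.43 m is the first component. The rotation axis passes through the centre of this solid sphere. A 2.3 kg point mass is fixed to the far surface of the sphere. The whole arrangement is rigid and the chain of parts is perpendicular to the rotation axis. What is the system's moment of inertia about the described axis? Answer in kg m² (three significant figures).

0.780

Solid sphere: I_cm = (2/5)MR² = (2/5)(4.8)(0.43)² = 0.35501 kg m²; axis through the centre, so I = 0.35501 kg m².
Point mass: I_cm = 0; centre at d = 0.43 m, so I = I_cm + Md² gives I = 0 + (2.3)(0.43)² = 0.42527 kg m².
Total I = 0.35501 + 0.42527 = 0.78028 kg m².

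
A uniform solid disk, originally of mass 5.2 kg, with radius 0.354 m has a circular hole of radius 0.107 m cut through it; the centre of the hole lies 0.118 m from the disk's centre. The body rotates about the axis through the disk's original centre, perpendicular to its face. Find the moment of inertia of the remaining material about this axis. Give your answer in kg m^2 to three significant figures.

Unpierced body about its centre: I₀ = (1/2)MR² = (1/2)(5.2)(0.354)² = 0.32582 kg m^2.
The removed disk has mass m = M·(r/R)² = (5.2)(0.107/0.354)² = 0.47508 kg (same uniform areal density).
Its moment of inertia about the rotation axis (parallel-axis theorem): I_hole = (1/2)mr² + md² = (1/2)(0.47508)(0.107)² + (0.47508)(0.118)² = 0.0093346 kg m^2.
Treating the hole as negative mass, I = I₀ − I_hole = 0.32582 − 0.0093346 = 0.31649 kg m^2.

0.316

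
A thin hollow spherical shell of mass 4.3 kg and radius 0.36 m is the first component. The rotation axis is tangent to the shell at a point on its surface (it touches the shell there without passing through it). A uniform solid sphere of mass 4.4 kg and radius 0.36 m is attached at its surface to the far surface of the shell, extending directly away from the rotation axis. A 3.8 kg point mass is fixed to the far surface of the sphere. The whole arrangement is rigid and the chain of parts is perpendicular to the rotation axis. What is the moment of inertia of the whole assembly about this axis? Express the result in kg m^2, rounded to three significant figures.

Spherical shell: I_cm = (2/3)MR² = (2/3)(4.3)(0.36)² = 0.37152 kg m^2; centre at d = 0.36 m, so the parallel axis theorem gives I = 0.37152 + (4.3)(0.36)² = 0.9288 kg m^2.
Solid sphere: I_cm = (2/5)MR² = (2/5)(4.4)(0.36)² = 0.2281 kg m^2; centre at d = 0.36 + 0.36 + 0.36 = 1.08 m, so the parallel axis theorem gives I = 0.2281 + (4.4)(1.08)² = 5.3603 kg m^2.
Point mass: I_cm = 0; centre at d = 0.36 + 0.36 + 0.36 + 0.36 = 1.44 m, so the parallel axis theorem gives I = 0 + (3.8)(1.44)² = 7.8797 kg m^2.
Total I = 0.9288 + 5.3603 + 7.8797 = 14.169 kg m^2.

14.2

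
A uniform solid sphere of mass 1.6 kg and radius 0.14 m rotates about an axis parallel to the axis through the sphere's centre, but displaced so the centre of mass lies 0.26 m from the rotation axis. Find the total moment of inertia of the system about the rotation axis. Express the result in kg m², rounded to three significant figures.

I_cm = (2/5)MR² = (2/5)(1.6)(0.14)² = 0.012544 kg m²; centre at d = 0.26 m, so I = I_cm + Md² gives I = 0.012544 + (1.6)(0.26)² = 0.1207 kg m².

0.121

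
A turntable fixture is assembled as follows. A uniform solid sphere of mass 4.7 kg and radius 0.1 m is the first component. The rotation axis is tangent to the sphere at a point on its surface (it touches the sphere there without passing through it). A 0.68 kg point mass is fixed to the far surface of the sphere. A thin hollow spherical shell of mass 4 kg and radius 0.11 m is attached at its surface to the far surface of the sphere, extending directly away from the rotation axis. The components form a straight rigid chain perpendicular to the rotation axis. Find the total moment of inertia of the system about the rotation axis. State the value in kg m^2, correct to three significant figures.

Solid sphere: I_cm = (2/5)MR² = (2/5)(4.7)(0.1)² = 0.0188 kg m^2; centre at d = 0.1 m, so the parallel axis theorem gives I = 0.0188 + (4.7)(0.1)² = 0.0658 kg m^2.
Point mass: I_cm = 0; centre at d = 0.1 + 0.1 = 0.2 m, so the parallel axis theorem gives I = 0 + (0.68)(0.2)² = 0.0272 kg m^2.
Spherical shell: I_cm = (2/3)MR² = (2/3)(4)(0.11)² = 0.032267 kg m^2; centre at d = 0.1 + 0.1 + 0.11 = 0.31 m, so the parallel axis theorem gives I = 0.032267 + (4)(0.31)² = 0.41667 kg m^2.
Total I = 0.0658 + 0.0272 + 0.41667 = 0.50967 kg m^2.

0.510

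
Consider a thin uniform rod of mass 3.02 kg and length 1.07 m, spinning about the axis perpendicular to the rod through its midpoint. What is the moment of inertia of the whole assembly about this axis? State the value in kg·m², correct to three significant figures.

0.288

I_cm = (1/12)ML² = (1/12)(3.02)(1.07)² = 0.28813 kg·m²; axis through the centre, so I = 0.28813 kg·m².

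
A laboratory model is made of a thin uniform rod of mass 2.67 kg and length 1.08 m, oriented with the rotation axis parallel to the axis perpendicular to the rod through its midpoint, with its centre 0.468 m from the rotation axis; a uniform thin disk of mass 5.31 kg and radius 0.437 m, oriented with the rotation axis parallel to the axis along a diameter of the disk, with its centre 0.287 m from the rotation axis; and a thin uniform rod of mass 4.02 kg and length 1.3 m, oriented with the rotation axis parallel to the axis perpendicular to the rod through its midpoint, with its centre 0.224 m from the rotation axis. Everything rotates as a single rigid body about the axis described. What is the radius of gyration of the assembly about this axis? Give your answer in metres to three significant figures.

Thin rod: I_cm = (1/12)ML² = (1/12)(2.67)(1.08)² = 0.25952 kg·m²; centre at d = 0.468 m, so the parallel axis theorem gives I = 0.25952 + (2.67)(0.468)² = 0.84432 kg·m².
Thin disk: I_cm = (1/4)MR² = (1/4)(5.31)(0.437)² = 0.25351 kg·m²; centre at d = 0.287 m, so the parallel axis theorem gives I = 0.25351 + (5.31)(0.287)² = 0.69089 kg·m².
Thin rod: I_cm = (1/12)ML² = (1/12)(4.02)(1.3)² = 0.56615 kg·m²; centre at d = 0.224 m, so the parallel axis theorem gives I = 0.56615 + (4.02)(0.224)² = 0.76786 kg·m².
Total I = 2.3031 kg·m²; total mass M = 12 kg.
k = √(I/M) = √(2.3031/12) = 0.43809 m.

0.438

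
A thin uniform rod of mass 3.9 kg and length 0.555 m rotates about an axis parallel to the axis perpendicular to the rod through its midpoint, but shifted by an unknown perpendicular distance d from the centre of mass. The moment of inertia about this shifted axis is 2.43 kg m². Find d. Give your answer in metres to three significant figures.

About the centre-of-mass axis, I_cm = (1/12)ML² = (1/12)(3.9)(0.555)² = 0.10011 kg m².
Parallel axis theorem: I = I_cm + Md², so Md² = 2.43 − 0.10011 = 2.3299 kg m².
d = √(2.3299 / 3.9) = 0.77292 m.

0.773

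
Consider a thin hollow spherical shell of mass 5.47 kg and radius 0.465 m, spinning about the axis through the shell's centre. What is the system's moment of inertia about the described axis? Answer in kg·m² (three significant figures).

I_cm = (2/3)MR² = (2/3)(5.47)(0.465)² = 0.7885 kg·m²; axis through the centre, so I = 0.7885 kg·m².

0.789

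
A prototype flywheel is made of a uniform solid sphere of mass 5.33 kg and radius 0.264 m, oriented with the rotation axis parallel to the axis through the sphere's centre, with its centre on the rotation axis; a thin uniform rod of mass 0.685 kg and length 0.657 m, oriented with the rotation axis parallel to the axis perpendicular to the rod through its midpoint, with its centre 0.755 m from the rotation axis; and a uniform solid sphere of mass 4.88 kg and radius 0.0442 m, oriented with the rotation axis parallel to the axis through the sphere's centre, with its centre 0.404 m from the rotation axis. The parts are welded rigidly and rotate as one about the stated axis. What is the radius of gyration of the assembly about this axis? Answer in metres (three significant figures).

Solid sphere: I_cm = (2/5)MR² = (2/5)(5.33)(0.264)² = 0.14859 kg m²; axis through the centre, so I = 0.14859 kg m².
Thin rod: I_cm = (1/12)ML² = (1/12)(0.685)(0.657)² = 0.02464 kg m²; centre at d = 0.755 m, so I = I_cm + Md² gives I = 0.02464 + (0.685)(0.755)² = 0.41511 kg m².
Solid sphere: I_cm = (2/5)MR² = (2/5)(4.88)(0.0442)² = 0.0038135 kg m²; centre at d = 0.404 m, so I = I_cm + Md² gives I = 0.0038135 + (4.88)(0.404)² = 0.80031 kg m².
Total I = 1.364 kg m²; total mass M = 10.895 kg.
k = √(I/M) = √(1.364/10.895) = 0.35383 m.

0.354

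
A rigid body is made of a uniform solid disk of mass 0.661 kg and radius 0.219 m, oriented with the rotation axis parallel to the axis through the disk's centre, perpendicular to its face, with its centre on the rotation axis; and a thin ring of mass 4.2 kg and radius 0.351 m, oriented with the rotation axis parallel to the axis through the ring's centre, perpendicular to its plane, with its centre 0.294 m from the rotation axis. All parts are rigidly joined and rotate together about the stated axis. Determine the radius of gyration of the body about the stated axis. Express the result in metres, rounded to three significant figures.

0.429

Solid disk: I_cm = (1/2)MR² = (1/2)(0.661)(0.219)² = 0.015851 kg·m²; axis through the centre, so I = 0.015851 kg·m².
Thin ring: I_cm = MR² = (4.2)(0.351)² = 0.51744 kg·m²; centre at d = 0.294 m, so the parallel axis theorem gives I = 0.51744 + (4.2)(0.294)² = 0.88048 kg·m².
Total I = 0.89633 kg·m²; total mass M = 4.861 kg.
k = √(I/M) = √(0.89633/4.861) = 0.42941 m.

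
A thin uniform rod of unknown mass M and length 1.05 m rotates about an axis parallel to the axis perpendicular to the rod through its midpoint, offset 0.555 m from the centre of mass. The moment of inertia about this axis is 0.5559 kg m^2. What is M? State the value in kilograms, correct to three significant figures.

I = I_cm + Md² = (1/12)ML² + Md² = M·[0.0833333·(1.05)² + (0.555)²] = M·0.3999.
So M = 0.5559 / 0.3999 = 1.3901 kg.

1.39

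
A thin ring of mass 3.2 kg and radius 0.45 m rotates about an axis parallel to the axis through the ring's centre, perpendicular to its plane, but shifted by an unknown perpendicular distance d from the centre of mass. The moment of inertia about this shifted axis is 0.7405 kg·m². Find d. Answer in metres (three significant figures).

About the centre-of-mass axis, I_cm = MR² = (3.2)(0.45)² = 0.648 kg·m².
Parallel axis theorem: I = I_cm + Md², so Md² = 0.7405 − 0.648 = 0.0925 kg·m².
d = √(0.0925 / 3.2) = 0.17002 m.

0.170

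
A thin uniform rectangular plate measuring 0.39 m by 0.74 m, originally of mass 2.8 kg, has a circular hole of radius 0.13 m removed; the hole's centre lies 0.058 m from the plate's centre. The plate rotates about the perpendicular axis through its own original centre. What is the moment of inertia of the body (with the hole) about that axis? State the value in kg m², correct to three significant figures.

0.157

Unpierced body about its centre: I₀ = (1/12)M(a²+b²) = (1/12)(2.8)[(0.39)² + (0.74)²] = 0.16326 kg m².
The removed disk has mass m = M·πr²/(ab) = (2.8)·π(0.13)²/(0.39·0.74) = 0.51511 kg (same uniform areal density).
Its moment of inertia about the rotation axis (parallel-axis theorem): I_hole = (1/2)mr² + md² = (1/2)(0.51511)(0.13)² + (0.51511)(0.058)² = 0.0060855 kg m².
Treating the hole as negative mass, I = I₀ − I_hole = 0.16326 − 0.0060855 = 0.15718 kg m².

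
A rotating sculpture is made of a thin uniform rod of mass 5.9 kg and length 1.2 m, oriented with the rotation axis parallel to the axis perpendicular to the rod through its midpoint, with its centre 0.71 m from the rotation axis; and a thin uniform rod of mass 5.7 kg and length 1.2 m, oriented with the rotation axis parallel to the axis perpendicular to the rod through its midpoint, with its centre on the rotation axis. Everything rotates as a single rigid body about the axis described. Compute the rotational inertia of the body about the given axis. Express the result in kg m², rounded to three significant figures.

4.37

Thin rod: I_cm = (1/12)ML² = (1/12)(5.9)(1.2)² = 0.708 kg m²; centre at d = 0.71 m, so I = I_cm + Md² gives I = 0.708 + (5.9)(0.71)² = 3.6822 kg m².
Thin rod: I_cm = (1/12)ML² = (1/12)(5.7)(1.2)² = 0.684 kg m²; axis through the centre, so I = 0.684 kg m².
Total I = 3.6822 + 0.684 = 4.3662 kg m².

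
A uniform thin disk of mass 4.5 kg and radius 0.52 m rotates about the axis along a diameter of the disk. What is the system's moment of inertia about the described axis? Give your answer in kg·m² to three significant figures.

I_cm = (1/4)MR² = (1/4)(4.5)(0.52)² = 0.3042 kg·m²; axis through the centre, so I = 0.3042 kg·m².

0.304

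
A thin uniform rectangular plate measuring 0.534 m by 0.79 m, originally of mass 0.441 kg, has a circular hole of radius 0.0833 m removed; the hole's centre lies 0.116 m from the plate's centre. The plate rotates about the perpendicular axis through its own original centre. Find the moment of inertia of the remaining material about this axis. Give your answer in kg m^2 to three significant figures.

Unpierced body about its centre: I₀ = (1/12)M(a²+b²) = (1/12)(0.441)[(0.534)² + (0.79)²] = 0.033415 kg m^2.
The removed disk has mass m = M·πr²/(ab) = (0.441)·π(0.0833)²/(0.534·0.79) = 0.022788 kg (same uniform areal density).
Its moment of inertia about the rotation axis (parallel-axis theorem): I_hole = (1/2)mr² + md² = (1/2)(0.022788)(0.0833)² + (0.022788)(0.116)² = 0.0003857 kg m^2.
Treating the hole as negative mass, I = I₀ − I_hole = 0.033415 − 0.0003857 = 0.033029 kg m^2.

0.0330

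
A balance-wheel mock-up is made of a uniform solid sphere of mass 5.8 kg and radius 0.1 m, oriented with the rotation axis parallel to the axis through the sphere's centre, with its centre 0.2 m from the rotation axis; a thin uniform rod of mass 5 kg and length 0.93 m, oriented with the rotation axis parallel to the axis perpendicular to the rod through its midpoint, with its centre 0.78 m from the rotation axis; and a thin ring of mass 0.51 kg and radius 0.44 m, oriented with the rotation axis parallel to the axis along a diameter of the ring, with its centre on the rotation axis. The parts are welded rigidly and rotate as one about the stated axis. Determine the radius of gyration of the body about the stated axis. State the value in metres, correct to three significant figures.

Solid sphere: I_cm = (2/5)MR² = (2/5)(5.8)(0.1)² = 0.0232 kg·m²; centre at d = 0.2 m, so the parallel axis theorem gives I = 0.0232 + (5.8)(0.2)² = 0.2552 kg·m².
Thin rod: I_cm = (1/12)ML² = (1/12)(5)(0.93)² = 0.36038 kg·m²; centre at d = 0.78 m, so the parallel axis theorem gives I = 0.36038 + (5)(0.78)² = 3.4024 kg·m².
Thin ring: I_cm = (1/2)MR² = (1/2)(0.51)(0.44)² = 0.049368 kg·m²; axis through the centre, so I = 0.049368 kg·m².
Total I = 3.7069 kg·m²; total mass M = 11.31 kg.
k = √(I/M) = √(3.7069/11.31) = 0.5725 m.

0.573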